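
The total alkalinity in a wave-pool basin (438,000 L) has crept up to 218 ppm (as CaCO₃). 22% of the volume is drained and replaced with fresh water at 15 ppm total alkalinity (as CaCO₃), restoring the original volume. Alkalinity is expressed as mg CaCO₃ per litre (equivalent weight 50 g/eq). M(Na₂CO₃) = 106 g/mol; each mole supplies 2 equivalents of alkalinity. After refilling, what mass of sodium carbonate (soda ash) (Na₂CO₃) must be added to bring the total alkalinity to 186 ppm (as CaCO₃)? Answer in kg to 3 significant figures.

After draining 22% and refilling: 218 × 0.78 + 15 × 0.22 = 173.34 ppm.
Deficit to target: 186 − 173.34 = 12.66 mg/L.
As CaCO₃: 12.66 mg/L × 438,000 L = 5545 g; ÷ 50 g/eq ÷ 2 = 55.45 mol Na₂CO₃.
Mass: 55.45 × 106 = 5878 g.

5.88 kg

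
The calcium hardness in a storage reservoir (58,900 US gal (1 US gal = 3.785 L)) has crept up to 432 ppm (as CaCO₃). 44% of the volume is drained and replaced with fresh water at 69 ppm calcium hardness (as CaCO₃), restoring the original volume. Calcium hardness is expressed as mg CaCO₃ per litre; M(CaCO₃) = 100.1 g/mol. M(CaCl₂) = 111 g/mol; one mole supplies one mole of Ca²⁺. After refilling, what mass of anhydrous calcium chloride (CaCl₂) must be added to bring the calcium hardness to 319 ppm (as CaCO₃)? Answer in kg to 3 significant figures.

Volume: 58,900 US gal × 3.785 L/gal = 222,936 L.
After draining 44% and refilling: 432 × 0.56 + 69 × 0.44 = 272.28 ppm.
Deficit to target: 319 − 272.28 = 46.72 mg/L.
As CaCO₃: 46.72 mg/L × 222,936 L = 10,420 g; ÷ 100.1 = 104.1 mol Ca²⁺.
Mass: 104.1 × 111 = 11,550 g.

11.5 kg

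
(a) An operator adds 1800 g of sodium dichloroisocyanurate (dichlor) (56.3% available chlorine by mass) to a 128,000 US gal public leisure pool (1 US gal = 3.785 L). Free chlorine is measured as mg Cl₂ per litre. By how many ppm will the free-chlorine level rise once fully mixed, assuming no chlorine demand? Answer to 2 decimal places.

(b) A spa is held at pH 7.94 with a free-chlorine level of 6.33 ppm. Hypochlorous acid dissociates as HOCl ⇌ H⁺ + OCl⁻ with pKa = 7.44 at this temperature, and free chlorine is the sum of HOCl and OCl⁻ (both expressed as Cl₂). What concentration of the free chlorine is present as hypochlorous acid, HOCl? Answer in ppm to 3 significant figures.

(a) Volume: 128,000 US gal × 3.785 L/gal = 484,480 L.
(a) Available chlorine delivered: 1800 g × 0.563 = 1013 g as Cl₂.
(a) Concentration rise: 1013 g / 484,480 L = 2.092 mg/L = 2.09 ppm.

(b) [OCl⁻]/[HOCl] = 10^(pH − pKa) = 10^(7.94 − 7.44) = 10^0.50 = 3.162.
(b) Fraction as HOCl = 1 / (1 + 3.162) = 0.2403.
(b) HOCl = 0.2403 × 6.33 ppm = 1.521 ppm.

(a) 2.09 ppm; (b) 1.52 ppm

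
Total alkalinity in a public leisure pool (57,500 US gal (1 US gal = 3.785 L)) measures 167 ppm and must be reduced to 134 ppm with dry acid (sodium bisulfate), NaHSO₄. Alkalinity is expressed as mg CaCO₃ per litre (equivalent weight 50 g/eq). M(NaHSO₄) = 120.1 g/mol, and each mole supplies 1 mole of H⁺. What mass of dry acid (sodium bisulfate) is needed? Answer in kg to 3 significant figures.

Volume: 57,500 US gal × 3.785 L/gal = 217,638 L.
Alkalinity to neutralize: (167 − 134) = 33 mg/L as CaCO₃ × 217,638 L = 7182 g as CaCO₃.
Equivalents of H⁺ required: 7182 ÷ 50 g/eq = 143.6 eq = 143.6 mol NaHSO₄.
Mass of NaHSO₄: 143.6 × 120.1 = 17,250 g.

17.3 kg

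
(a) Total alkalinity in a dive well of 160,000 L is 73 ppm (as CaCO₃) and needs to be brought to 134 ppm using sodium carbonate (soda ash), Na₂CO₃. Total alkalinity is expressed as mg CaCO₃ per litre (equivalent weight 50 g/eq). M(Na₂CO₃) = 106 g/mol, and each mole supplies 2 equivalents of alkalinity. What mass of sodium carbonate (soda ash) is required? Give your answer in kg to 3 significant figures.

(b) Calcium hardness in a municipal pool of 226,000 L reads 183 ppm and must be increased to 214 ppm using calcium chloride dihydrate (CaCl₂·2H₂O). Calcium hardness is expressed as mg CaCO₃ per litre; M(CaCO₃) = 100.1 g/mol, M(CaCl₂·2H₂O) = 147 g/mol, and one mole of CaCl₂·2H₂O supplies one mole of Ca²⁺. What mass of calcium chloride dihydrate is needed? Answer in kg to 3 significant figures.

(a) Alkalinity to add: (134 − 73) = 61 mg/L as CaCO₃ × 160,000 L = 9760 g as CaCO₃.
(a) Equivalents: 9760 g ÷ 50 g/eq = 195.2 eq.
(a) Each mole of Na₂CO₃ supplies 2 eq, so 195.2 / 2 = 97.6 mol.
(a) Mass: 97.6 mol × 106 g/mol = 10,350 g.

(b) Hardness to add: (214 − 183) = 31 mg/L as CaCO₃ × 226,000 L = 7006 g as CaCO₃.
(b) Moles of Ca²⁺ (1 mol Ca²⁺ ≡ 1 mol CaCO₃): 7006 / 100.1 g/mol = 69.99 mol.
(b) Mass of CaCl₂·2H₂O: 69.99 × 147 = 10,290 g.

(a) 10.3 kg; (b) 10.3 kg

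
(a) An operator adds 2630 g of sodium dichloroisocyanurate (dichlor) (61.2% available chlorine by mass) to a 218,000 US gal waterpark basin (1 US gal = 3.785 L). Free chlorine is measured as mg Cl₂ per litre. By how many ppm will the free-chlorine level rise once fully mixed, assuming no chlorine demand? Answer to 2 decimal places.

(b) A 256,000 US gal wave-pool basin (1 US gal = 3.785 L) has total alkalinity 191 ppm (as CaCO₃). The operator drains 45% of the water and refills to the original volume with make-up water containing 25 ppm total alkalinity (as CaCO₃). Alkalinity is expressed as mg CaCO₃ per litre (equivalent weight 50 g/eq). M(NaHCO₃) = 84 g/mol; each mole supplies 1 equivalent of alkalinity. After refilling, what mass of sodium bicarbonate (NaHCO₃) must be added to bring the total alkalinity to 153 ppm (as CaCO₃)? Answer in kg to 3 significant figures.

(a) 1.95 ppm; (b) 59.7 kg

(a) Volume: 218,000 US gal × 3.785 L/gal = 825,130 L.
(a) Available chlorine delivered: 2630 g × 0.612 = 1610 g as Cl₂.
(a) Concentration rise: 1610 g / 825,130 L = 1.951 mg/L = 1.95 ppm.

(b) Volume: 256,000 US gal × 3.785 L/gal = 968,960 L.
(b) After draining 45% and refilling: 191 × 0.55 + 25 × 0.45 = 116.3 ppm.
(b) Deficit to target: 153 − 116.3 = 36.7 mg/L.
(b) As CaCO₃: 36.7 mg/L × 968,960 L = 35,560 g; ÷ 50 g/eq ÷ 1 = 711.2 mol NaHCO₃.
(b) Mass: 711.2 × 84 = 59,740 g.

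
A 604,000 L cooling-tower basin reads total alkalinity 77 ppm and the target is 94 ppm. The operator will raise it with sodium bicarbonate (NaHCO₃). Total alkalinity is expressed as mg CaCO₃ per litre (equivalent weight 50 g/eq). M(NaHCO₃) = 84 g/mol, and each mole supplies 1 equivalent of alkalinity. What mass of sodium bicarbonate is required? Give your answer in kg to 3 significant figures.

17.3 kg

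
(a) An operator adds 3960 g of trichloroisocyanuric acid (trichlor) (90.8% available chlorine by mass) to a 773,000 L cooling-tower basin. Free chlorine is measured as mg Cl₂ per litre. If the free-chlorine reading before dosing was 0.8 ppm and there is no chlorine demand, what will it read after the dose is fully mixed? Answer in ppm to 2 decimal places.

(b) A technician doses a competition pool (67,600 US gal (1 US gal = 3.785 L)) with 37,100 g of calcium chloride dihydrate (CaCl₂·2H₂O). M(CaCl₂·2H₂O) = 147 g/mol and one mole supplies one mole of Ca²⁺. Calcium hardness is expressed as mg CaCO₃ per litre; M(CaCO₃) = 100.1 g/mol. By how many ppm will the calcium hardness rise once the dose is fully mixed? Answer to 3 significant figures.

(a) 5.45 ppm; (b) 98.7 ppm

(a) Available chlorine delivered: 3960 g × 0.908 = 3596 g as Cl₂.
(a) Concentration rise: 3596 g / 773,000 L = 4.652 mg/L = 4.65 ppm.
(a) Final FC: 0.8 + 4.65 = 5.45 ppm.

(b) Volume: 67,600 US gal × 3.785 L/gal = 255,866 L.
(b) Moles of Ca²⁺: 37,100 g ÷ 147 g/mol = 252.4 mol.
(b) As CaCO₃: 252.4 mol × 100.1 g/mol = 25,260 g.
(b) Rise: 25,260 g / 255,866 L × 1000 = 98.74 mg/L.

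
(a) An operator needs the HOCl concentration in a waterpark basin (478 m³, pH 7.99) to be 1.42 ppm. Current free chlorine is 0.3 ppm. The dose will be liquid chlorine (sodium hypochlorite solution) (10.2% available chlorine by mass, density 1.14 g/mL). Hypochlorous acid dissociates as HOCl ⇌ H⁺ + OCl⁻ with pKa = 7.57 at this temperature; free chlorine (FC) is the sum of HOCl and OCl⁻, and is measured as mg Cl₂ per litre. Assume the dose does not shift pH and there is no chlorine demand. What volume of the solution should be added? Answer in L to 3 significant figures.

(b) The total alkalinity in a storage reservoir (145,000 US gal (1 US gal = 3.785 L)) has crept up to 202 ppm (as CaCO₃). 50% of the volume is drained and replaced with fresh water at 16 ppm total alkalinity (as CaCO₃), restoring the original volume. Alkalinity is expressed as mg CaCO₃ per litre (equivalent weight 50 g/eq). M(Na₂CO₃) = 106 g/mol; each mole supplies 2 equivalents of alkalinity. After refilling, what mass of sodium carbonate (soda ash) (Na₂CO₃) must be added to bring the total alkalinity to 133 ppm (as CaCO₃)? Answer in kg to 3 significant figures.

(a) 20.0 L; (b) 14.0 kg

(a) Volume: 478 m³ = 478,000 L.
(a) [OCl⁻]/[HOCl] = 10^(pH − pKa) = 10^(7.99 − 7.57) = 2.63; fraction as HOCl = 1/(1 + 2.63) = 0.2755.
(a) Free chlorine required for 1.42 ppm HOCl: 1.42 / 0.2755 = 5.155 ppm.
(a) FC to add: 5.155 − 0.3 = 4.855 mg/L as Cl₂.
(a) Cl₂ equivalent: 4.855 mg/L × 478,000 L = 2321 g.
(a) Product at 10.2% available Cl: 2321 / 0.102 = 22,750 g.
(a) Volume: 22,750 g ÷ 1.14 g/mL = 19,960 mL.

(b) Volume: 145,000 US gal × 3.785 L/gal = 548,825 L.
(b) After draining 50% and refilling: 202 × 0.50 + 16 × 0.50 = 109 ppm.
(b) Deficit to target: 133 − 109 = 24 mg/L.
(b) As CaCO₃: 24 mg/L × 548,825 L = 13,170 g; ÷ 50 g/eq ÷ 2 = 131.7 mol Na₂CO₃.
(b) Mass: 131.7 × 106 = 13,960 g.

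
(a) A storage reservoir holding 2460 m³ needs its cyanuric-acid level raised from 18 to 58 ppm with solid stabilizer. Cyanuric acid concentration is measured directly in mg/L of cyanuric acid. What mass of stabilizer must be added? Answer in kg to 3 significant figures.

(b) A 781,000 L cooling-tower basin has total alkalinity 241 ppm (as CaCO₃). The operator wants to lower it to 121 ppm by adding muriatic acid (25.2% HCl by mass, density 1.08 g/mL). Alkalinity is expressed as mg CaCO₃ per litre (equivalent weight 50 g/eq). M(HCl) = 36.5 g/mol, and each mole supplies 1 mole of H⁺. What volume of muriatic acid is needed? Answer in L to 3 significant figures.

(a) 98.4 kg; (b) 251 L

(a) Volume: 2460 m³ = 2,460,000 L.
(a) CYA to add: (58 − 18) = 40 mg/L × 2,460,000 L = 98,400 g cyanuric acid.

(b) Alkalinity to neutralize: (241 − 121) = 120 mg/L as CaCO₃ × 781,000 L = 93,720 g as CaCO₃.
(b) Equivalents of H⁺ required: 93,720 ÷ 50 g/eq = 1874 eq = 1874 mol HCl.
(b) Mass of HCl: 1874 × 36.5 = 68,420 g.
(b) Mass of 25.2% solution: 68,420 / 0.252 = 271,500 g.
(b) Volume: 271,500 g ÷ 1.08 g/mL = 251,400 mL.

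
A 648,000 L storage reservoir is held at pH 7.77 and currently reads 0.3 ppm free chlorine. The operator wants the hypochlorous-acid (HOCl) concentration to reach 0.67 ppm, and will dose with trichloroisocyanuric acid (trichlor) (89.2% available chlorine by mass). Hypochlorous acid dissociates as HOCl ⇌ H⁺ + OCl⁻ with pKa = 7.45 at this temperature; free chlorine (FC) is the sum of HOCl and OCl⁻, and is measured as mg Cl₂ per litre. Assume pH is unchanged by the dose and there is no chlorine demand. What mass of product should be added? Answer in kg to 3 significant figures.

[OCl⁻]/[HOCl] = 10^(pH − pKa) = 10^(7.77 − 7.45) = 2.089; fraction as HOCl = 1/(1 + 2.089) = 0.3237.
Free chlorine required for 0.67 ppm HOCl: 0.67 / 0.3237 = 2.07 ppm.
FC to add: 2.07 − 0.3 = 1.77 mg/L as Cl₂.
Cl₂ equivalent: 1.77 mg/L × 648,000 L = 1147 g.
Product at 89.2% available Cl: 1147 / 0.892 = 1286 g.

1.29 kg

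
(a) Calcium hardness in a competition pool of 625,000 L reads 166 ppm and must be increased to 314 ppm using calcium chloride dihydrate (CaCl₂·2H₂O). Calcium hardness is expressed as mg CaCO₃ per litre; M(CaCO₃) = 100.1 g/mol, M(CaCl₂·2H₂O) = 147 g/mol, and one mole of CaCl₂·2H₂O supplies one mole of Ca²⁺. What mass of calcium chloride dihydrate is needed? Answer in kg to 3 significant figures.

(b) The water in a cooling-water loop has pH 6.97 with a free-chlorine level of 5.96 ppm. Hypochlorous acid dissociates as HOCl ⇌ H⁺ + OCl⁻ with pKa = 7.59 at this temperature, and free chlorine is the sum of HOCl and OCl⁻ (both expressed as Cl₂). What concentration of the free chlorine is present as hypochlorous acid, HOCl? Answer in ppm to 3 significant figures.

(a) Hardness to add: (314 − 166) = 148 mg/L as CaCO₃ × 625,000 L = 92,500 g as CaCO₃.
(a) Moles of Ca²⁺ (1 mol Ca²⁺ ≡ 1 mol CaCO₃): 92,500 / 100.1 g/mol = 924.1 mol.
(a) Mass of CaCl₂·2H₂O: 924.1 × 147 = 135,800 g.

(b) [OCl⁻]/[HOCl] = 10^(pH − pKa) = 10^(6.97 − 7.59) = 10^-0.62 = 0.2399.
(b) Fraction as HOCl = 1 / (1 + 0.2399) = 0.8065.
(b) HOCl = 0.8065 × 5.96 ppm = 4.807 ppm.

(a) 136 kg; (b) 4.81 ppm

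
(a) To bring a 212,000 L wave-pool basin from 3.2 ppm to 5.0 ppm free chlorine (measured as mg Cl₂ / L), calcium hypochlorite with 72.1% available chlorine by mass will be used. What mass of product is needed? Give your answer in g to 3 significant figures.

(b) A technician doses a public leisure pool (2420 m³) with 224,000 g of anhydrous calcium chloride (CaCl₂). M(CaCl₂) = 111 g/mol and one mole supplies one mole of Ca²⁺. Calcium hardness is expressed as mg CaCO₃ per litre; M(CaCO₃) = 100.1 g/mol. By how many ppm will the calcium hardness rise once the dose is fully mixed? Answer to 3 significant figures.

(a) 529 g; (b) 83.5 ppm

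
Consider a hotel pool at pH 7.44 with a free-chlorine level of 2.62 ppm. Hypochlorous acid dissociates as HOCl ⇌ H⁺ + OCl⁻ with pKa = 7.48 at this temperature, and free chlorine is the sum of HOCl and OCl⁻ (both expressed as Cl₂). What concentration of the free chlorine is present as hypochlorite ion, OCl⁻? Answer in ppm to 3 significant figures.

[OCl⁻]/[HOCl] = 10^(pH − pKa) = 10^(7.44 − 7.48) = 10^-0.04 = 0.912.
Fraction as HOCl = 1 / (1 + 0.912) = 0.523.
OCl⁻ = (1 − 0.523) × 2.62 ppm = 1.25 ppm.

1.25 ppm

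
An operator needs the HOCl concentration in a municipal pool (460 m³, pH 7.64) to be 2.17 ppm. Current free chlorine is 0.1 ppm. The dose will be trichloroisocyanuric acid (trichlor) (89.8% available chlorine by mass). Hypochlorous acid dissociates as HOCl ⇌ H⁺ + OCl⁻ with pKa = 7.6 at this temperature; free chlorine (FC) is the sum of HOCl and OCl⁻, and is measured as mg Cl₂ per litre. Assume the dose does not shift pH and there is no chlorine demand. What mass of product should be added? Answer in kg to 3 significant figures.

Volume: 460 m³ = 460,000 L.
[OCl⁻]/[HOCl] = 10^(pH − pKa) = 10^(7.64 − 7.6) = 1.096; fraction as HOCl = 1/(1 + 1.096) = 0.477.
Free chlorine required for 2.17 ppm HOCl: 2.17 / 0.477 = 4.549 ppm.
FC to add: 4.549 − 0.1 = 4.449 mg/L as Cl₂.
Cl₂ equivalent: 4.449 mg/L × 460,000 L = 2047 g.
Product at 89.8% available Cl: 2047 / 0.898 = 2279 g.

2.28 kg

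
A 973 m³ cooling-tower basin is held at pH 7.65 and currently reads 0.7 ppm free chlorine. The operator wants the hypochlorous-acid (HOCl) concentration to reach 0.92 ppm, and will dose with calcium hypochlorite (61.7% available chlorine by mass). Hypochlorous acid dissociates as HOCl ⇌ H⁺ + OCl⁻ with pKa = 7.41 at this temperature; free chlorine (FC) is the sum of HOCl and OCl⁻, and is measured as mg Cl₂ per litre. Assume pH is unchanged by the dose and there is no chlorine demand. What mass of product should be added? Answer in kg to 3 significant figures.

Volume: 973 m³ = 973,000 L.
[OCl⁻]/[HOCl] = 10^(pH − pKa) = 10^(7.65 − 7.41) = 1.738; fraction as HOCl = 1/(1 + 1.738) = 0.3653.
Free chlorine required for 0.92 ppm HOCl: 0.92 / 0.3653 = 2.519 ppm.
FC to add: 2.519 − 0.7 = 1.819 mg/L as Cl₂.
Cl₂ equivalent: 1.819 mg/L × 973,000 L = 1770 g.
Product at 61.7% available Cl: 1770 / 0.617 = 2868 g.

2.87 kg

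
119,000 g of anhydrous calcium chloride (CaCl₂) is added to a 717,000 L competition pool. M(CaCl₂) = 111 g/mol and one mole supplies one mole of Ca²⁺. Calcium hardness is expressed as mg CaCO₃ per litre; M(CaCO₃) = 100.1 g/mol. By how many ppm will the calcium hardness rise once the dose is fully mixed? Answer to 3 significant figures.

150 ppm

Moles of Ca²⁺: 119,000 g ÷ 111 g/mol = 1072 mol.
As CaCO₃: 1072 mol × 100.1 g/mol = 107,300 g.
Rise: 107,300 g / 717,000 L × 1000 = 149.7 mg/L.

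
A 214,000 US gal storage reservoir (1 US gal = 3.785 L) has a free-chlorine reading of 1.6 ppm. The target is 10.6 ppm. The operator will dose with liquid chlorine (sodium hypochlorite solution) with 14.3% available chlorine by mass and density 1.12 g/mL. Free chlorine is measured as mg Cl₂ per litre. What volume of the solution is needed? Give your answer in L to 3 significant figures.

Volume: 214,000 US gal × 3.785 L/gal = 809,990 L.
Chlorine deficit: 10.6 − 1.6 = 9 ppm = 9 mg/L as Cl₂.
Cl₂ equivalent needed: 9 mg/L × 809,990 L = 7,290,000 mg = 7290 g.
Product at 14.3% available chlorine: 7290 / 0.143 = 50,980 g.
Volume at density 1.12 g/mL: 50,980 g ÷ 1.12 g/mL = 45,520 mL.

45.5 L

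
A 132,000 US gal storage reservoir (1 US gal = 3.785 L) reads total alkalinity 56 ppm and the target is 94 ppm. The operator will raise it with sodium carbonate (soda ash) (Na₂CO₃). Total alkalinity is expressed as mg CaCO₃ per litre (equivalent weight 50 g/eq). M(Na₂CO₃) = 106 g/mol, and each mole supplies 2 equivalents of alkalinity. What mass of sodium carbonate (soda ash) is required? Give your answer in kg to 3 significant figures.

20.1 kg

Volume: 132,000 US gal × 3.785 L/gal = 499,620 L.
Alkalinity to add: (94 − 56) = 38 mg/L as CaCO₃ × 499,620 L = 18,990 g as CaCO₃.
Equivalents: 18,990 g ÷ 50 g/eq = 379.7 eq.
Each mole of Na₂CO₃ supplies 2 eq, so 379.7 / 2 = 189.9 mol.
Mass: 189.9 mol × 106 g/mol = 20,120 g.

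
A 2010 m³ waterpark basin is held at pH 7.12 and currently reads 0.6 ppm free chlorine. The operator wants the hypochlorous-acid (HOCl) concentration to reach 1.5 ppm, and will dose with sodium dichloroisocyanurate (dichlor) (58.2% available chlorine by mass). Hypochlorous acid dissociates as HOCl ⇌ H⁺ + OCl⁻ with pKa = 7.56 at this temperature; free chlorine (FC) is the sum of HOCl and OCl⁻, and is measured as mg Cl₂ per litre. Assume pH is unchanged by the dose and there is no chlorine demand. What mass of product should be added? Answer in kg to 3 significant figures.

Volume: 2010 m³ = 2,010,000 L.
[OCl⁻]/[HOCl] = 10^(pH − pKa) = 10^(7.12 − 7.56) = 0.3631; fraction as HOCl = 1/(1 + 0.3631) = 0.7336.
Free chlorine required for 1.5 ppm HOCl: 1.5 / 0.7336 = 2.045 ppm.
FC to add: 2.045 − 0.6 = 1.445 mg/L as Cl₂.
Cl₂ equivalent: 1.445 mg/L × 2,010,000 L = 2904 g.
Product at 58.2% available Cl: 2904 / 0.582 = 4989 g.

4.99 kg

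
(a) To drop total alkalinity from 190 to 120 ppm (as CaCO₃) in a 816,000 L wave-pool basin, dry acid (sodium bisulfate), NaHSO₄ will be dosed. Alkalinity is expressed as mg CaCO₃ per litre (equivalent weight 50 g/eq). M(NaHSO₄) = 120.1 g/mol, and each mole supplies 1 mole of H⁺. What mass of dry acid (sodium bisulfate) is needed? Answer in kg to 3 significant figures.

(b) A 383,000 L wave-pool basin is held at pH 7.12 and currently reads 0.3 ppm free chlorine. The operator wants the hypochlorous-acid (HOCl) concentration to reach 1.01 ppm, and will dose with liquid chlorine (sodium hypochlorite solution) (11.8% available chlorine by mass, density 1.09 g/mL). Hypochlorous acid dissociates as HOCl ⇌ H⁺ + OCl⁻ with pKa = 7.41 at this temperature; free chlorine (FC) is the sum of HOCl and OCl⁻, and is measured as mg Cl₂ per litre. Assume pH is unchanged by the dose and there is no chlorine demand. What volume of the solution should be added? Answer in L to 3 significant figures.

(a) 137 kg; (b) 3.66 L

(a) Alkalinity to neutralize: (190 − 120) = 70 mg/L as CaCO₃ × 816,000 L = 57,120 g as CaCO₃.
(a) Equivalents of H⁺ required: 57,120 ÷ 50 g/eq = 1142 eq = 1142 mol NaHSO₄.
(a) Mass of NaHSO₄: 1142 × 120.1 = 137,200 g.

(b) [OCl⁻]/[HOCl] = 10^(pH − pKa) = 10^(7.12 − 7.41) = 0.5129; fraction as HOCl = 1/(1 + 0.5129) = 0.661.
(b) Free chlorine required for 1.01 ppm HOCl: 1.01 / 0.661 = 1.528 ppm.
(b) FC to add: 1.528 − 0.3 = 1.228 mg/L as Cl₂.
(b) Cl₂ equivalent: 1.228 mg/L × 383,000 L = 470.3 g.
(b) Product at 11.8% available Cl: 470.3 / 0.118 = 3986 g.
(b) Volume: 3986 g ÷ 1.09 g/mL = 3657 mL.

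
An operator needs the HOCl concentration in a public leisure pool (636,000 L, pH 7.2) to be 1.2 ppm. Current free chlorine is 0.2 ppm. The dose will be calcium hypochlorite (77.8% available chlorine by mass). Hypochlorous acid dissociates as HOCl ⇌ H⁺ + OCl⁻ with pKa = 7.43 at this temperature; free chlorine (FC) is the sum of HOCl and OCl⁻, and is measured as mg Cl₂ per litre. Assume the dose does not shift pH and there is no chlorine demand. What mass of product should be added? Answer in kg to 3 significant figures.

1.40 kg

[OCl⁻]/[HOCl] = 10^(pH − pKa) = 10^(7.2 − 7.43) = 0.5888; fraction as HOCl = 1/(1 + 0.5888) = 0.6294.
Free chlorine required for 1.2 ppm HOCl: 1.2 / 0.6294 = 1.907 ppm.
FC to add: 1.907 − 0.2 = 1.707 mg/L as Cl₂.
Cl₂ equivalent: 1.707 mg/L × 636,000 L = 1085 g.
Product at 77.8% available Cl: 1085 / 0.778 = 1395 g.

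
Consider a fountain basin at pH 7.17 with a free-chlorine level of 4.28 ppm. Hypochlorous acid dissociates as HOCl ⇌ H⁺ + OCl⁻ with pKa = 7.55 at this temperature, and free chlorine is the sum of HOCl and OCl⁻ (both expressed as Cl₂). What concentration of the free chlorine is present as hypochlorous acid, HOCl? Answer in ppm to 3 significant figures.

[OCl⁻]/[HOCl] = 10^(pH − pKa) = 10^(7.17 − 7.55) = 10^-0.38 = 0.4169.
Fraction as HOCl = 1 / (1 + 0.4169) = 0.7058.
HOCl = 0.7058 × 4.28 ppm = 3.021 ppm.

3.02 ppm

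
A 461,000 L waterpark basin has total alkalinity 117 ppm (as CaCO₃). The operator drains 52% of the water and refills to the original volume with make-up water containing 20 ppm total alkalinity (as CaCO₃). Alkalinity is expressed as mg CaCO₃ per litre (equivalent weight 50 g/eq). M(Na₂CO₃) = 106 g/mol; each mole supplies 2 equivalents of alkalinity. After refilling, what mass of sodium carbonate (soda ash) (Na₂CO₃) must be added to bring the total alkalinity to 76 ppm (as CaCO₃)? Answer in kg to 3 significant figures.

After draining 52% and refilling: 117 × 0.48 + 20 × 0.52 = 66.56 ppm.
Deficit to target: 76 − 66.56 = 9.44 mg/L.
As CaCO₃: 9.44 mg/L × 461,000 L = 4352 g; ÷ 50 g/eq ÷ 2 = 43.52 mol Na₂CO₃.
Mass: 43.52 × 106 = 4613 g.

4.61 kg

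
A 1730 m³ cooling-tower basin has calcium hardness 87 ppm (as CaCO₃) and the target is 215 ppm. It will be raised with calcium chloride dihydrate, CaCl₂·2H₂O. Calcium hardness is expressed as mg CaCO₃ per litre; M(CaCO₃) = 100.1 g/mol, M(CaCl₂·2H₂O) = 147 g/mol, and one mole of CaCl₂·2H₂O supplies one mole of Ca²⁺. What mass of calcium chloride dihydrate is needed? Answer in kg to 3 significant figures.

325 kg

Volume: 1730 m³ = 1,730,000 L.
Hardness to add: (215 − 87) = 128 mg/L as CaCO₃ × 1,730,000 L = 221,400 g as CaCO₃.
Moles of Ca²⁺ (1 mol Ca²⁺ ≡ 1 mol CaCO₃): 221,400 / 100.1 g/mol = 2212 mol.
Mass of CaCl₂·2H₂O: 2212 × 147 = 325,200 g.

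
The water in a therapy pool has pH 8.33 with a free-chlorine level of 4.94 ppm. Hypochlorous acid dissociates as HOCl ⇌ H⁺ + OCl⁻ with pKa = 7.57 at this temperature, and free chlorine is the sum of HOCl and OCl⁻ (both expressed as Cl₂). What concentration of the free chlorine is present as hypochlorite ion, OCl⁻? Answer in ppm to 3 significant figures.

[OCl⁻]/[HOCl] = 10^(pH − pKa) = 10^(8.33 − 7.57) = 10^0.76 = 5.754.
Fraction as HOCl = 1 / (1 + 5.754) = 0.1481.
OCl⁻ = (1 − 0.1481) × 4.94 ppm = 4.209 ppm.

4.21 ppm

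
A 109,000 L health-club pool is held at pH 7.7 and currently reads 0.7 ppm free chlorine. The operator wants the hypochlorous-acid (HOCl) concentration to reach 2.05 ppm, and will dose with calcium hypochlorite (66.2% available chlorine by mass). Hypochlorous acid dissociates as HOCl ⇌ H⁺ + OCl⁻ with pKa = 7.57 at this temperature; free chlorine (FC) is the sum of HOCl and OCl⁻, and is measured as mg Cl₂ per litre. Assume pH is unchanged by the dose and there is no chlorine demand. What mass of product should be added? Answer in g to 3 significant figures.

[OCl⁻]/[HOCl] = 10^(pH − pKa) = 10^(7.7 − 7.57) = 1.349; fraction as HOCl = 1/(1 + 1.349) = 0.4257.
Free chlorine required for 2.05 ppm HOCl: 2.05 / 0.4257 = 4.815 ppm.
FC to add: 4.815 − 0.7 = 4.115 mg/L as Cl₂.
Cl₂ equivalent: 4.115 mg/L × 109,000 L = 448.6 g.
Product at 66.2% available Cl: 448.6 / 0.662 = 677.6 g.

678 g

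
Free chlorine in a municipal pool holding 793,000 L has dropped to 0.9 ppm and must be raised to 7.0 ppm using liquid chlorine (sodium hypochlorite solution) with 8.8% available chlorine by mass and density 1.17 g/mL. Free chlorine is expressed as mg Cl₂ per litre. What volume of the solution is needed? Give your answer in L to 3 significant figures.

47.0 L

Chlorine deficit: 7.0 − 0.9 = 6.1 ppm = 6.1 mg/L as Cl₂.
Cl₂ equivalent needed: 6.1 mg/L × 793,000 L = 4,837,000 mg = 4837 g.
Product at 8.8% available chlorine: 4837 / 0.088 = 54,970 g.
Volume at density 1.17 g/mL: 54,970 g ÷ 1.17 g/mL = 46,980 mL.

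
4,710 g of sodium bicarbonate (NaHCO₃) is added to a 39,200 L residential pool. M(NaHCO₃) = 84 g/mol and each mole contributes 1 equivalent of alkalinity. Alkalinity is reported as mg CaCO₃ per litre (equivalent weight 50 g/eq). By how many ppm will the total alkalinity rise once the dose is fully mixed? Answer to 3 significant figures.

71.5 ppm

Moles of NaHCO₃: 4,710 g ÷ 84 g/mol = 56.07 mol → 56.07 eq of alkalinity.
As CaCO₃: 56.07 eq × 50 g/eq = 2804 g.
Rise: 2804 g / 39,200 L × 1000 = 71.52 mg/L.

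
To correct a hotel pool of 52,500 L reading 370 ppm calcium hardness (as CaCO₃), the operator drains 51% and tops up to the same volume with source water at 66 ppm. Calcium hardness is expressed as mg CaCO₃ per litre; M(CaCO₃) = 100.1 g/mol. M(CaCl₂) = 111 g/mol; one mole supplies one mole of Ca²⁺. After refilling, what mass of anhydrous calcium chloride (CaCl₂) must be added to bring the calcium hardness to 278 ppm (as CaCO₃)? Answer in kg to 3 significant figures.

3.67 kg

After draining 51% and refilling: 370 × 0.49 + 66 × 0.51 = 214.96 ppm.
Deficit to target: 278 − 214.96 = 63.04 mg/L.
As CaCO₃: 63.04 mg/L × 52,500 L = 3310 g; ÷ 100.1 = 33.06 mol Ca²⁺.
Mass: 33.06 × 111 = 3670 g.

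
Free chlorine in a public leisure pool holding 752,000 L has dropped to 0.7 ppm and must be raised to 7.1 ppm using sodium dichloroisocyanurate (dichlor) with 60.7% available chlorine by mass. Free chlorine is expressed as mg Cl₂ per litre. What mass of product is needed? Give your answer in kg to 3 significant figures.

7.93 kg

Chlorine deficit: 7.1 − 0.7 = 6.4 ppm = 6.4 mg/L as Cl₂.
Cl₂ equivalent needed: 6.4 mg/L × 752,000 L = 4,813,000 mg = 4813 g.
Product at 60.7% available chlorine: 4813 / 0.607 = 7929 g.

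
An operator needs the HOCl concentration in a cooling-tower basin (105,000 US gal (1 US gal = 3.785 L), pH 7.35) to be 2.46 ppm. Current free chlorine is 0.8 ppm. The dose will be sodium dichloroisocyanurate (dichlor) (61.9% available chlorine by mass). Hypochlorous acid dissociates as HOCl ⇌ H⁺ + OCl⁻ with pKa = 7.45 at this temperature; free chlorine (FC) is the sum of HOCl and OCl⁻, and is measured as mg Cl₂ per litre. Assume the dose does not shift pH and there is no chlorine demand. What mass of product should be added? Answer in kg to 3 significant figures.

Volume: 105,000 US gal × 3.785 L/gal = 397,425 L.
[OCl⁻]/[HOCl] = 10^(pH − pKa) = 10^(7.35 − 7.45) = 0.7943; fraction as HOCl = 1/(1 + 0.7943) = 0.5573.
Free chlorine required for 2.46 ppm HOCl: 2.46 / 0.5573 = 4.414 ppm.
FC to add: 4.414 − 0.8 = 3.614 mg/L as Cl₂.
Cl₂ equivalent: 3.614 mg/L × 397,425 L = 1436 g.
Product at 61.9% available Cl: 1436 / 0.619 = 2320 g.

2.32 kg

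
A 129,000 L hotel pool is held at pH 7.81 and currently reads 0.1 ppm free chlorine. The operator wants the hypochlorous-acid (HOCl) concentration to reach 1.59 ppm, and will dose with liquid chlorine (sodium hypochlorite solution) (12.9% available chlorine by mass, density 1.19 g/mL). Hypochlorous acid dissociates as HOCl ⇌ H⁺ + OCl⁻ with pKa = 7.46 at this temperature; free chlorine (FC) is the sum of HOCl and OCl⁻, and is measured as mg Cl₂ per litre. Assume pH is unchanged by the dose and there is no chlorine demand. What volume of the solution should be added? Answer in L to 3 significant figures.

4.24 L

[OCl⁻]/[HOCl] = 10^(pH − pKa) = 10^(7.81 − 7.46) = 2.239; fraction as HOCl = 1/(1 + 2.239) = 0.3088.
Free chlorine required for 1.59 ppm HOCl: 1.59 / 0.3088 = 5.15 ppm.
FC to add: 5.15 − 0.1 = 5.05 mg/L as Cl₂.
Cl₂ equivalent: 5.05 mg/L × 129,000 L = 651.4 g.
Product at 12.9% available Cl: 651.4 / 0.129 = 5050 g.
Volume: 5050 g ÷ 1.19 g/mL = 4243 mL.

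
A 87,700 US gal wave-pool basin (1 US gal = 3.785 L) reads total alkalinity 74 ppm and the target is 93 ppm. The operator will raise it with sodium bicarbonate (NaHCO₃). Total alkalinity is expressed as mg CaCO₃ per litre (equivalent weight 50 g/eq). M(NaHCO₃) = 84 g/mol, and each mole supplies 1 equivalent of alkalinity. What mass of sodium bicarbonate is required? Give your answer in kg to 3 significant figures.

10.6 kg

Volume: 87,700 US gal × 3.785 L/gal = 331,944 L.
Alkalinity to add: (93 − 74) = 19 mg/L as CaCO₃ × 331,944 L = 6307 g as CaCO₃.
Equivalents: 6307 g ÷ 50 g/eq = 126.1 eq.
NaHCO₃ supplies 1 eq per mole → 126.1 mol.
Mass: 126.1 mol × 84 g/mol = 10,600 g.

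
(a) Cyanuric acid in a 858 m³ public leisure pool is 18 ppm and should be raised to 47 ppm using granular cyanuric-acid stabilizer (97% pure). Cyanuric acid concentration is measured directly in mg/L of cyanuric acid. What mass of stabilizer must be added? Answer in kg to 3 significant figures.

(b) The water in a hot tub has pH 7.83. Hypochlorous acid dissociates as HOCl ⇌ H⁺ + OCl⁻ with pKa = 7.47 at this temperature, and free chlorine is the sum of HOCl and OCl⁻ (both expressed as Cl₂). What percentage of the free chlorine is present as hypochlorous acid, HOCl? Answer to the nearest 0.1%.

(a) Volume: 858 m³ = 858,000 L.
(a) CYA to add: (47 − 18) = 29 mg/L × 858,000 L = 24,880 g cyanuric acid.
(a) At 97% purity: 24,880 / 0.97 = 25,650 g product.

(b) [OCl⁻]/[HOCl] = 10^(pH − pKa) = 10^(7.83 − 7.47) = 10^0.36 = 2.291.
(b) Fraction as HOCl = 1 / (1 + 2.291) = 0.3039.

(a) 25.7 kg; (b) 30.4%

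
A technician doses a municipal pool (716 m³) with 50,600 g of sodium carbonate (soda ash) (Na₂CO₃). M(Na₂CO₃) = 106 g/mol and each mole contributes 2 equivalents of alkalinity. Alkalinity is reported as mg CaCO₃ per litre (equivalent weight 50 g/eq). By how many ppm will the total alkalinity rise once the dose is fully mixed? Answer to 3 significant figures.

Volume: 716 m³ = 716,000 L.
Moles of Na₂CO₃: 50,600 g ÷ 106 g/mol = 477.4 mol → 954.7 eq of alkalinity.
As CaCO₃: 954.7 eq × 50 g/eq = 47,740 g.
Rise: 47,740 g / 716,000 L × 1000 = 66.67 mg/L.

66.7 ppm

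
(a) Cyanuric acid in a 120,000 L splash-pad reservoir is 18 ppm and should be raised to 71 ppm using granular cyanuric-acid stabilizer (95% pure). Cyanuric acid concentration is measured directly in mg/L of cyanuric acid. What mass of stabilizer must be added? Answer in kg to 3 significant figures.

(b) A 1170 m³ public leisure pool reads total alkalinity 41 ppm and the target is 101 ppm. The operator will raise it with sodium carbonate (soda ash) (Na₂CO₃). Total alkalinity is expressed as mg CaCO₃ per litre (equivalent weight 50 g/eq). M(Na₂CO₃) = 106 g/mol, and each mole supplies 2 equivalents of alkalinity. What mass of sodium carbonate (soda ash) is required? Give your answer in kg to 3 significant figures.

(a) CYA to add: (71 − 18) = 53 mg/L × 120,000 L = 6360 g cyanuric acid.
(a) At 95% purity: 6360 / 0.95 = 6695 g product.

(b) Volume: 1170 m³ = 1,170,000 L.
(b) Alkalinity to add: (101 − 41) = 60 mg/L as CaCO₃ × 1,170,000 L = 70,200 g as CaCO₃.
(b) Equivalents: 70,200 g ÷ 50 g/eq = 1404 eq.
(b) Each mole of Na₂CO₃ supplies 2 eq, so 1404 / 2 = 702 mol.
(b) Mass: 702 mol × 106 g/mol = 74,410 g.

(a) 6.69 kg; (b) 74.4 kg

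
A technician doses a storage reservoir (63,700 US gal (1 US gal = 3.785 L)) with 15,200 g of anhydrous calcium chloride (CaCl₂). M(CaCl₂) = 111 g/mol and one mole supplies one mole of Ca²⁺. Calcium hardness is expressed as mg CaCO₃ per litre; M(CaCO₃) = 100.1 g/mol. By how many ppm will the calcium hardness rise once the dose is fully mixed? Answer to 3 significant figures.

Volume: 63,700 US gal × 3.785 L/gal = 241,104 L.
Moles of Ca²⁺: 15,200 g ÷ 111 g/mol = 136.9 mol.
As CaCO₃: 136.9 mol × 100.1 g/mol = 13,710 g.
Rise: 13,710 g / 241,104 L × 1000 = 56.85 mg/L.

56.9 ppm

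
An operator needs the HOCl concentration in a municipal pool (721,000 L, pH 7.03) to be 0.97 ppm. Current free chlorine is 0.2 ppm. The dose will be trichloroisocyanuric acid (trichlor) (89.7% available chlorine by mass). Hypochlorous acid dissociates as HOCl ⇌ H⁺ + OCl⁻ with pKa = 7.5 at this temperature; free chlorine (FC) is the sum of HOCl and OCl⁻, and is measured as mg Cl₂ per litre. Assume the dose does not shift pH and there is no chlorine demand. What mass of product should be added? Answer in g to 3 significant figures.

[OCl⁻]/[HOCl] = 10^(pH − pKa) = 10^(7.03 − 7.5) = 0.3388; fraction as HOCl = 1/(1 + 0.3388) = 0.7469.
Free chlorine required for 0.97 ppm HOCl: 0.97 / 0.7469 = 1.299 ppm.
FC to add: 1.299 − 0.2 = 1.099 mg/L as Cl₂.
Cl₂ equivalent: 1.099 mg/L × 721,000 L = 792.1 g.
Product at 89.7% available Cl: 792.1 / 0.897 = 883.1 g.

883 g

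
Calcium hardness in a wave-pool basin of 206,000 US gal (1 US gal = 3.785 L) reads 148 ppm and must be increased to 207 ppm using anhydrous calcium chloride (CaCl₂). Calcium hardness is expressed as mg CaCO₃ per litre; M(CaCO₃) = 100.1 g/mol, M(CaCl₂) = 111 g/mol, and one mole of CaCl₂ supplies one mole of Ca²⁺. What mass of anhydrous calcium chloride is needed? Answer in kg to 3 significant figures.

51.0 kg

Volume: 206,000 US gal × 3.785 L/gal = 779,710 L.
Hardness to add: (207 − 148) = 59 mg/L as CaCO₃ × 779,710 L = 46,000 g as CaCO₃.
Moles of Ca²⁺ (1 mol Ca²⁺ ≡ 1 mol CaCO₃): 46,000 / 100.1 g/mol = 459.6 mol.
Mass of CaCl₂: 459.6 × 111 = 51,010 g.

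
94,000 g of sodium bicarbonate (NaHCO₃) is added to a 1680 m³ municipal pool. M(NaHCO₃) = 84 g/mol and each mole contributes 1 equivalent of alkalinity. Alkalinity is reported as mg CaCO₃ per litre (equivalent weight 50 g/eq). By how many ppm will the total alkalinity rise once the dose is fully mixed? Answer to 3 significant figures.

33.3 ppm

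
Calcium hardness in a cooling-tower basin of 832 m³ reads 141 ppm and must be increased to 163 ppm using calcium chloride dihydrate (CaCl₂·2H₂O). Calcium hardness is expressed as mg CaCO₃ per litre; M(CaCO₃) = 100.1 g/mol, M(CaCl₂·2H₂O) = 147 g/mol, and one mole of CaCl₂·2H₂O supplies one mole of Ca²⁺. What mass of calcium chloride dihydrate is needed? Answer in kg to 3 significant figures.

26.9 kg

Volume: 832 m³ = 832,000 L.
Hardness to add: (163 − 141) = 22 mg/L as CaCO₃ × 832,000 L = 18,300 g as CaCO₃.
Moles of Ca²⁺ (1 mol Ca²⁺ ≡ 1 mol CaCO₃): 18,300 / 100.1 g/mol = 182.9 mol.
Mass of CaCl₂·2H₂O: 182.9 × 147 = 26,880 g.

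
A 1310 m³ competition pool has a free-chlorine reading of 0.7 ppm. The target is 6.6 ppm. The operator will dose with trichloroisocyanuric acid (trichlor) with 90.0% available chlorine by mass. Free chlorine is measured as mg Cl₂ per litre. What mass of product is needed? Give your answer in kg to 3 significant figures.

8.59 kg

Volume: 1310 m³ = 1,310,000 L.
Chlorine deficit: 6.6 − 0.7 = 5.9 ppm = 5.9 mg/L as Cl₂.
Cl₂ equivalent needed: 5.9 mg/L × 1,310,000 L = 7,729,000 mg = 7729 g.
Product at 90.0% available chlorine: 7729 / 0.9 = 8588 g.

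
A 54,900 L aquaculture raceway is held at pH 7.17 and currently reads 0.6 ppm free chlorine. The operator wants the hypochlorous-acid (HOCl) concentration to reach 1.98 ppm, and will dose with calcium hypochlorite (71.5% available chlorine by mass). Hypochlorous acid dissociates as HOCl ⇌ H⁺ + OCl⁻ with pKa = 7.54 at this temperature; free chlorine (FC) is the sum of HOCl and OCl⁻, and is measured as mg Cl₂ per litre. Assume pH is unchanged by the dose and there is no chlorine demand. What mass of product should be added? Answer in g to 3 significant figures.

171 g

[OCl⁻]/[HOCl] = 10^(pH − pKa) = 10^(7.17 − 7.54) = 0.4266; fraction as HOCl = 1/(1 + 0.4266) = 0.701.
Free chlorine required for 1.98 ppm HOCl: 1.98 / 0.701 = 2.825 ppm.
FC to add: 2.825 − 0.6 = 2.225 mg/L as Cl₂.
Cl₂ equivalent: 2.225 mg/L × 54,900 L = 122.1 g.
Product at 71.5% available Cl: 122.1 / 0.715 = 170.8 g.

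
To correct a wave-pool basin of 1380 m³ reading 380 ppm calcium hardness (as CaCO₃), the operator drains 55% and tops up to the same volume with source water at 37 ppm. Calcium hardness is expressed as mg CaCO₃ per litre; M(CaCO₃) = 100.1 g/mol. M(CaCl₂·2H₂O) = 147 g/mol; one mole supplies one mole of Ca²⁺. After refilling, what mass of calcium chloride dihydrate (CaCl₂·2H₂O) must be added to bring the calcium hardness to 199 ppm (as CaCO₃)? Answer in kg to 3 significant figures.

15.5 kg

Volume: 1380 m³ = 1,380,000 L.
After draining 55% and refilling: 380 × 0.45 + 37 × 0.55 = 191.35 ppm.
Deficit to target: 199 − 191.35 = 7.65 mg/L.
As CaCO₃: 7.65 mg/L × 1,380,000 L = 10,560 g; ÷ 100.1 = 105.5 mol Ca²⁺.
Mass: 105.5 × 147 = 15,500 g.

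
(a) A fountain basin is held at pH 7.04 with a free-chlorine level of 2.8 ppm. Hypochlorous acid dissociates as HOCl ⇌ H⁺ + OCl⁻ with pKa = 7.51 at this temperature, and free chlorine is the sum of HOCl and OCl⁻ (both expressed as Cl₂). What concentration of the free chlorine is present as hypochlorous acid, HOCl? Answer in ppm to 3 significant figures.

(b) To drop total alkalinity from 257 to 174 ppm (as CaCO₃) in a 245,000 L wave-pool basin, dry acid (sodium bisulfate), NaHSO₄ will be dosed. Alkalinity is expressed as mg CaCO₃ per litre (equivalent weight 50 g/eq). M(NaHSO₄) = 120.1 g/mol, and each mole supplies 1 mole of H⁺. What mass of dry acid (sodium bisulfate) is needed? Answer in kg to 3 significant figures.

(a) 2.09 ppm; (b) 48.8 kg

(a) [OCl⁻]/[HOCl] = 10^(pH − pKa) = 10^(7.04 − 7.51) = 10^-0.47 = 0.3388.
(a) Fraction as HOCl = 1 / (1 + 0.3388) = 0.7469.
(a) HOCl = 0.7469 × 2.8 ppm = 2.091 ppm.

(b) Alkalinity to neutralize: (257 − 174) = 83 mg/L as CaCO₃ × 245,000 L = 20,340 g as CaCO₃.
(b) Equivalents of H⁺ required: 20,340 ÷ 50 g/eq = 406.7 eq = 406.7 mol NaHSO₄.
(b) Mass of NaHSO₄: 406.7 × 120.1 = 48,840 g.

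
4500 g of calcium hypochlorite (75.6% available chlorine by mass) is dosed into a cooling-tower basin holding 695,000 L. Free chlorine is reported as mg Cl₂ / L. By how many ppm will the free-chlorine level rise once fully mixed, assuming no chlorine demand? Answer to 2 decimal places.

Available chlorine delivered: 4500 g × 0.756 = 3402 g as Cl₂.
Concentration rise: 3402 g / 695,000 L = 4.895 mg/L = 4.89 ppm.

4.89 ppm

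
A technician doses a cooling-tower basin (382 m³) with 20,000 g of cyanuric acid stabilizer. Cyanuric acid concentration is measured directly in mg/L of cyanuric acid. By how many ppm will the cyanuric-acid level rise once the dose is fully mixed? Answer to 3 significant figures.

Volume: 382 m³ = 382,000 L.
Rise: 20,000 g / 382,000 L × 1000 = 52.36 mg/L.

52.4 ppm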